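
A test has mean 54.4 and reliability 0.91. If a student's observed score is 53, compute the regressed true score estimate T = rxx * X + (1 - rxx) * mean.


T_est = rxx * X + (1 - rxx) * mean
T_est = 0.91 * 53 + 0.09 * 54.4
T_est = 48.23 + 4.896
T_est = 53.126

53.126


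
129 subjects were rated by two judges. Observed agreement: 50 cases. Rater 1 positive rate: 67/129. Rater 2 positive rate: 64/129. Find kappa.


P_o = 50/129 = 0.387597
P_e = (67*64 + 62*65) / 16641 = 0.49985
kappa = (P_o - P_e) / (1 - P_e)
kappa = (0.387597 - 0.49985) / (1 - 0.49985)
kappa = -0.2244

-0.2244


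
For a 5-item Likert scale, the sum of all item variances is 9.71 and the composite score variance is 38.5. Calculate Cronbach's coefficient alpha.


alpha = (k/(k-1)) * (1 - sum(si^2)/s_total^2)
= (5/4) * (1 - 9.71/38.5)
alpha = 0.9347

0.9347


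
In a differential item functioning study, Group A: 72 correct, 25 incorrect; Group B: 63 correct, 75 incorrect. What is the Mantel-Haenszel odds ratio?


Odds_A = 72/25 = 2.88
Odds_B = 63/75 = 0.84
OR = Odds_A / Odds_B = 2.88 / 0.84
Exactly, OR = (72 * 75) / (25 * 63) = 5400 / 1575
OR = 3.4286

3.4286


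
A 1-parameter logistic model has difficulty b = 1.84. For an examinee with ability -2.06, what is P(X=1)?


theta - b = -2.06 - 1.84 = -3.9
exp(-(theta - b)) = exp(3.9) = 49.4024
P = 1 / (1 + 49.4024)
P = 0.0198

0.0198


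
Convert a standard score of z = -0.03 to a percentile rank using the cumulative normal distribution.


CDF(z) = 0.5 * (1 + erf(z/sqrt(2)))
erf(-0.0212) = -0.0239
CDF = 0.488
Percentile rank = 0.488 * 100 = 48.8

48.8


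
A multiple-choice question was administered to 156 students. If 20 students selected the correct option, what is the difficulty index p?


Item difficulty p = number correct / total examinees
p = 20 / 156
p = 0.1282

0.1282


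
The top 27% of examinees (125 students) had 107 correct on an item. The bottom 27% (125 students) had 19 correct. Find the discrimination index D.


p_upper = 107/125 = 0.856
p_lower = 19/125 = 0.152
D = 0.856 - 0.152 = 0.704

0.704


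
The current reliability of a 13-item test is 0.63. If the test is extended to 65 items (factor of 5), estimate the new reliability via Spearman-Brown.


r_new = (n * rxx) / (1 + (n-1) * rxx)
r_new = (5 * 0.63) / (1 + 4 * 0.63)
r_new = 3.15 / 3.52
r_new = 0.8949

0.8949


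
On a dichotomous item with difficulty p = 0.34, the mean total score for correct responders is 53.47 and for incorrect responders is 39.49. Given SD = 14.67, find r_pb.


q = 1 - p = 0.66
rpb = ((M1 - M0) / SD) * sqrt(p * q)
rpb = ((53.47 - 39.49) / 14.67) * sqrt(0.34 * 0.66)
rpb = 0.4514

0.4514


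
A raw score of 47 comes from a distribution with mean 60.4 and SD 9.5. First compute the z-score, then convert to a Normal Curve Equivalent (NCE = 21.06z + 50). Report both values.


z = (X - mean) / SD = (47 - 60.4) / 9.5
z = -13.4 / 9.5
z = -1.4105
NCE = NCE = 21.06z + 50
Carry z at full precision (z = -13.4 / 9.5) into the conversion:
NCE = 21.06 * (-13.4 / 9.5) + 50 = -282.204 / 9.5 + 50
NCE = -29.7057 + 50
NCE = 20.2943

20.2943


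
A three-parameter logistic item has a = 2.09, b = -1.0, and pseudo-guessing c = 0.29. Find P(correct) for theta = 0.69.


logit = 2.09*(0.69 - -1.0) = 3.5321
P* = 1/(1 + exp(-3.5321)) = 0.9716
P = 0.29 + (1 - 0.29) * 0.9716
P = 0.9798

0.9798


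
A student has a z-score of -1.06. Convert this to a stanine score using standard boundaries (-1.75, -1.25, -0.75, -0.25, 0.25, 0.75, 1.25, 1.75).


Stanine boundaries: [-1.75, -1.25, -0.75, -0.25, 0.25, 0.75, 1.25, 1.75]
z = -1.06
Check each boundary:
  z >= -1.75 -> could be stanine 2
  z >= -1.25 -> could be stanine 3
  z < -0.75
  z < -0.25
  z < 0.25
  z < 0.75
  z < 1.25
  z < 1.75
Highest qualifying boundary gives stanine = 3

3


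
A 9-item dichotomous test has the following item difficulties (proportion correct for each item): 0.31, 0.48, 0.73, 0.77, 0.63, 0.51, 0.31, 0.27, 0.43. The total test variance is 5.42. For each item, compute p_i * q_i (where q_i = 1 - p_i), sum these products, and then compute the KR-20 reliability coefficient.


For each item, compute p_i * q_i:
  Item 1: 0.31 * 0.69 = 0.2139
  Item 2: 0.48 * 0.52 = 0.2496
  Item 3: 0.73 * 0.27 = 0.1971
  Item 4: 0.77 * 0.23 = 0.1771
  Item 5: 0.63 * 0.37 = 0.2331
  Item 6: 0.51 * 0.49 = 0.2499
  Item 7: 0.31 * 0.69 = 0.2139
  Item 8: 0.27 * 0.73 = 0.1971
  Item 9: 0.43 * 0.57 = 0.2451
Sum(p_i * q_i) = 0.2139 + 0.2496 + 0.1971 + 0.1771 + 0.2331 + 0.2499 + 0.2139 + 0.1971 + 0.2451 = 1.9768
KR-20 = (k/(k-1)) * (1 - Sum(p_i*q_i) / Var_total)
= (9/8) * (1 - 1.9768/5.42)
= 1.125 * 0.6353
KR-20 = 0.7147

0.7147


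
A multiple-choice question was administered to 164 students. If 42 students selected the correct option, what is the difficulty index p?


Item difficulty p = number correct / total examinees
p = 42 / 164
p = 0.2561

0.2561


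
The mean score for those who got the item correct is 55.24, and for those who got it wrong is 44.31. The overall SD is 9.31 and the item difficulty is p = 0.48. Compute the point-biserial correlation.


q = 1 - p = 0.52
rpb = ((M1 - M0) / SD) * sqrt(p * q)
rpb = ((55.24 - 44.31) / 9.31) * sqrt(0.48 * 0.52)
rpb = 0.5865

0.5865


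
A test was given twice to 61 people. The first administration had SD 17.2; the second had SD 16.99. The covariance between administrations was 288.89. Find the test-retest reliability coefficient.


r = cov(X,Y) / (SD_X * SD_Y)
r = 288.89 / (17.2 * 16.99)
r = 288.89 / 292.228
r = 0.9886

0.9886


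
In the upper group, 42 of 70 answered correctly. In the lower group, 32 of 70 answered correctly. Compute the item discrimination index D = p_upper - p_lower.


p_upper = 42/70 = 0.6
p_lower = 32/70 = 0.4571
D = 0.6 - 0.4571 = 0.1429

0.1429


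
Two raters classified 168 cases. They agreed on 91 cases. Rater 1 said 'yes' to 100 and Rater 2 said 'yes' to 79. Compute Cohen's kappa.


P_o = 91/168 = 0.541667
P_e = (100*79 + 68*89) / 28224 = 0.494331
kappa = (P_o - P_e) / (1 - P_e)
kappa = (0.541667 - 0.494331) / (1 - 0.494331)
kappa = 0.0936

0.0936


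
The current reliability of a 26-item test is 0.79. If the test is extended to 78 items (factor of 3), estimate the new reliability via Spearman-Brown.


r_new = (n * rxx) / (1 + (n-1) * rxx)
r_new = (3 * 0.79) / (1 + 2 * 0.79)
r_new = 2.37 / 2.58
r_new = 0.9186

0.9186


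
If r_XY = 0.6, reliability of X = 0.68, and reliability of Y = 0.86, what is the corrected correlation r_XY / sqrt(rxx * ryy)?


r_corrected = rxy / sqrt(rxx * ryy)
= 0.6 / sqrt(0.68 * 0.86)
= 0.6 / sqrt(0.5848)
= 0.6 / 0.764722
r_corrected = 0.7846

0.7846


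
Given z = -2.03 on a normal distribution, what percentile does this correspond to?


CDF(z) = 0.5 * (1 + erf(z/sqrt(2)))
erf(-1.4354) = -0.9576
CDF = 0.0212
Percentile rank = 0.0212 * 100 = 2.12

2.12


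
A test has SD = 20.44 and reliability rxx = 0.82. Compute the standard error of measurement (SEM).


SEM = SD * sqrt(1 - rxx)
SEM = 20.44 * sqrt(1 - 0.82)
SEM = 20.44 * sqrt(0.18) = 20.44 * 0.424264
SEM = 8.672

8.672


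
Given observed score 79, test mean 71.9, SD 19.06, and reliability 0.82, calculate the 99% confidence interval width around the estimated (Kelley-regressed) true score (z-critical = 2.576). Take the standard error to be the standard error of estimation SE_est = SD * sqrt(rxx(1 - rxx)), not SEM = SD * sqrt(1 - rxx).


True score estimate = 0.82*79 + 0.18*71.9 = 77.722
SE_est = SD * sqrt(rxx * (1 - rxx)) = 19.06 * sqrt(0.82 * 0.18) = 19.06 * sqrt(0.1476) = 7.322613
CI = T_est +/- z * SE_est, so width = 2 * z * SE_est = 2 * 2.576 * 7.322613
Width = 37.7261

37.7261


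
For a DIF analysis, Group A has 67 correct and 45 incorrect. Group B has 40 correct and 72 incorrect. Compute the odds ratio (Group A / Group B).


Odds_A = 67/45 = 1.4889
Odds_B = 40/72 = 0.5556
OR = Odds_A / Odds_B = 1.4889 / 0.5556
Exactly, OR = (67 * 72) / (45 * 40) = 4824 / 1800
OR = 2.68

2.68


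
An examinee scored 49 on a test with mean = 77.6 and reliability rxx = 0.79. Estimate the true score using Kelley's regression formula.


T_est = rxx * X + (1 - rxx) * mean
T_est = 0.79 * 49 + 0.21 * 77.6
T_est = 38.71 + 16.296
T_est = 55.006

55.006


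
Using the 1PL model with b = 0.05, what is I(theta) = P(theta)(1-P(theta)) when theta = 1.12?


P = 1/(1+exp(-(1.12-0.05))) = 0.7446
I = P*(1-P) = 0.7446 * 0.2554
I = 0.1902

0.1902


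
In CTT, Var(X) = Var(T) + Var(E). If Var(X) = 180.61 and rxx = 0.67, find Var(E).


var_true = rxx * var_obs = 0.67 * 180.61 = 121.0087
var_error = var_obs - var_true
var_error = 180.61 - 121.0087
var_error = 59.6013

59.6013


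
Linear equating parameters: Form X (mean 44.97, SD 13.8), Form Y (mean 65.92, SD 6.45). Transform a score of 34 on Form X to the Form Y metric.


slope = SD_Y / SD_X = 6.45 / 13.8 ~ 0.4674
intercept = mean_Y - slope * mean_X = 65.92 - (6.45 / 13.8) * 44.97 ~ 44.9014
Y = slope * X + intercept. To avoid rounding drift from the rounded slope/intercept, evaluate the equivalent form Y = mean_Y + SD_Y * (X - mean_X) / SD_X at full precision:
Y = 65.92 + 6.45 * (34 - 44.97) / 13.8
Y = 65.92 - 6.45 * 10.97 / 13.8
Y = 65.92 - 70.7565 / 13.8
Y = 65.92 - 5.1273
Y = 60.7927

60.7927


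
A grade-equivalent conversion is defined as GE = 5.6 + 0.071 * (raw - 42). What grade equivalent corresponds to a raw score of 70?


raw - median = 70 - 42 = 28
slope * diff = 0.071 * 28 = 1.988
GE = 5.6 + 1.988
GE = 7.588

7.588


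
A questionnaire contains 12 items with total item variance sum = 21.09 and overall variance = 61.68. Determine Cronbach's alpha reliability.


alpha = (k/(k-1)) * (1 - sum(si^2)/s_total^2)
= (12/11) * (1 - 21.09/61.68)
alpha = 0.7179

0.7179


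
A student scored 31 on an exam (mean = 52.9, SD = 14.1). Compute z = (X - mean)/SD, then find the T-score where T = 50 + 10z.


z = (X - mean) / SD = (31 - 52.9) / 14.1
z = -21.9 / 14.1
z = -1.5532
T-score = T = 50 + 10z
Carry z at full precision (z = -21.9 / 14.1) into the conversion:
T-score = 50 + 10 * (-21.9 / 14.1) = 50 + -219 / 14.1
T-score = 50 + -15.5319
T-score = 34.4681

34.4681


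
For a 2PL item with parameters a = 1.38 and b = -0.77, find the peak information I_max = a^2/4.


For 2PL, max info at theta = b = -0.77
I_max = a^2 / 4 = 1.38^2 / 4
= 1.9044 / 4
I_max = 0.4761

0.4761


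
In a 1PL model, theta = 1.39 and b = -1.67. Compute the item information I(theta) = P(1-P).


P = 1/(1+exp(-(1.39--1.67))) = 0.9552
I = P*(1-P) = 0.9552 * 0.0448
I = 0.0428

0.0428


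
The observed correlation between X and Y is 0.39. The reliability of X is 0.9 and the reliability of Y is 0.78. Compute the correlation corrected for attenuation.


r_corrected = rxy / sqrt(rxx * ryy)
= 0.39 / sqrt(0.9 * 0.78)
= 0.39 / sqrt(0.702)
= 0.39 / 0.837854
r_corrected = 0.4655

0.4655


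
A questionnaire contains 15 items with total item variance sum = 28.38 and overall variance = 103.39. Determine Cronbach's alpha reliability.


alpha = (k/(k-1)) * (1 - sum(si^2)/s_total^2)
= (15/14) * (1 - 28.38/103.39)
alpha = 0.7773

0.7773


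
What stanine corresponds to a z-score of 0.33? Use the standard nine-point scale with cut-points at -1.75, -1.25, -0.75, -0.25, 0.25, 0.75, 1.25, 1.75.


Stanine boundaries: [-1.75, -1.25, -0.75, -0.25, 0.25, 0.75, 1.25, 1.75]
z = 0.33
Check each boundary:
  z >= -1.75 -> could be stanine 2
  z >= -1.25 -> could be stanine 3
  z >= -0.75 -> could be stanine 4
  z >= -0.25 -> could be stanine 5
  z >= 0.25 -> could be stanine 6
  z < 0.75
  z < 1.25
  z < 1.75
Highest qualifying boundary gives stanine = 6

6


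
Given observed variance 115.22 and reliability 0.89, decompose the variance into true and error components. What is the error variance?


var_true = rxx * var_obs = 0.89 * 115.22 = 102.5458
var_error = var_obs - var_true
var_error = 115.22 - 102.5458
var_error = 12.6742

12.6742


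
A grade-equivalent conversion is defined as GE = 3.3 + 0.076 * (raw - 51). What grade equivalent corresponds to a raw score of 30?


raw - median = 30 - 51 = -21
slope * diff = 0.076 * -21 = -1.596
GE = 3.3 + -1.596
GE = 1.704

1.704


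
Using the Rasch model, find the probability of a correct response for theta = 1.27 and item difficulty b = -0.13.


theta - b = 1.27 - -0.13 = 1.4
exp(-(theta - b)) = exp(-1.4) = 0.2466
P = 1 / (1 + 0.2466)
P = 0.8022

0.8022


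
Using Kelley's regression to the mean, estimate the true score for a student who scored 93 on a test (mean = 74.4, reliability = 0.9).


T_est = rxx * X + (1 - rxx) * mean
T_est = 0.9 * 93 + 0.1 * 74.4
T_est = 83.7 + 7.44
T_est = 91.14

91.14


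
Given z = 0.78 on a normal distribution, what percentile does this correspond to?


CDF(z) = 0.5 * (1 + erf(z/sqrt(2)))
erf(0.5515) = 0.5646
CDF = 0.7823
Percentile rank = 0.7823 * 100 = 78.23

78.23


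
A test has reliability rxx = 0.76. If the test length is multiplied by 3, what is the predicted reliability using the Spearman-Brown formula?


r_new = (n * rxx) / (1 + (n-1) * rxx)
r_new = (3 * 0.76) / (1 + 2 * 0.76)
r_new = 2.28 / 2.52
r_new = 0.9048

0.9048


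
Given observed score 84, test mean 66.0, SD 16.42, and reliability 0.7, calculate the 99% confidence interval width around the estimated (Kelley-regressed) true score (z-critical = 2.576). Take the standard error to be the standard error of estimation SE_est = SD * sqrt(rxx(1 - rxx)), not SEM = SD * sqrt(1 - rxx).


True score estimate = 0.7*84 + 0.3*66.0 = 78.6
SE_est = SD * sqrt(rxx * (1 - rxx)) = 16.42 * sqrt(0.7 * 0.3) = 16.42 * sqrt(0.21) = 7.524589
CI = T_est +/- z * SE_est, so width = 2 * z * SE_est = 2 * 2.576 * 7.524589
Width = 38.7667

38.7667


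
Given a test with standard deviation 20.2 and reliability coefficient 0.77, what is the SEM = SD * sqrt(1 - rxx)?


SEM = SD * sqrt(1 - rxx)
SEM = 20.2 * sqrt(1 - 0.77)
SEM = 20.2 * sqrt(0.23) = 20.2 * 0.479583
SEM = 9.6876

9.6876


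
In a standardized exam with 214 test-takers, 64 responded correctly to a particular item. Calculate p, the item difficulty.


Item difficulty p = number correct / total examinees
p = 64 / 214
p = 0.2991

0.2991


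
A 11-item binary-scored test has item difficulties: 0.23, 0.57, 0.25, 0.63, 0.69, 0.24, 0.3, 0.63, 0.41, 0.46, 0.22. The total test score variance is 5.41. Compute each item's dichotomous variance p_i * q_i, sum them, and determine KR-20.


For each item, compute p_i * q_i:
  Item 1: 0.23 * 0.77 = 0.1771
  Item 2: 0.57 * 0.43 = 0.2451
  Item 3: 0.25 * 0.75 = 0.1875
  Item 4: 0.63 * 0.37 = 0.2331
  Item 5: 0.69 * 0.31 = 0.2139
  Item 6: 0.24 * 0.76 = 0.1824
  Item 7: 0.3 * 0.7 = 0.21
  Item 8: 0.63 * 0.37 = 0.2331
  Item 9: 0.41 * 0.59 = 0.2419
  Item 10: 0.46 * 0.54 = 0.2484
  Item 11: 0.22 * 0.78 = 0.1716
Sum(p_i * q_i) = 0.1771 + 0.2451 + 0.1875 + 0.2331 + 0.2139 + 0.1824 + 0.21 + 0.2331 + 0.2419 + 0.2484 + 0.1716 = 2.3441
KR-20 = (k/(k-1)) * (1 - Sum(p_i*q_i) / Var_total)
= (11/10) * (1 - 2.3441/5.41)
= 1.1 * 0.5667
KR-20 = 0.6234

0.6234


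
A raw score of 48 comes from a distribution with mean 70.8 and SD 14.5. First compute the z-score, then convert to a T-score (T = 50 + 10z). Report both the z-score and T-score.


z = (X - mean) / SD = (48 - 70.8) / 14.5
z = -22.8 / 14.5
z = -1.5724
T-score = T = 50 + 10z
Carry z at full precision (z = -22.8 / 14.5) into the conversion:
T-score = 50 + 10 * (-22.8 / 14.5) = 50 + -228 / 14.5
T-score = 50 + -15.7241
T-score = 34.2759

34.2759


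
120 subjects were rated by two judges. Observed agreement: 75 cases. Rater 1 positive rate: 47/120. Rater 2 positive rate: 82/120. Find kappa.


P_o = 75/120 = 0.625
P_e = (47*82 + 73*38) / 14400 = 0.460278
kappa = (P_o - P_e) / (1 - P_e)
kappa = (0.625 - 0.460278) / (1 - 0.460278)
kappa = 0.3052

0.3052


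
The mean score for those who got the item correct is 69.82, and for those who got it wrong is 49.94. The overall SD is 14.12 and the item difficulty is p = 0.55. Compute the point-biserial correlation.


q = 1 - p = 0.45
rpb = ((M1 - M0) / SD) * sqrt(p * q)
rpb = ((69.82 - 49.94) / 14.12) * sqrt(0.55 * 0.45)
rpb = 0.7004

0.7004


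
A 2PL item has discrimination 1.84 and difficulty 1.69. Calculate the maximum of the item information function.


For 2PL, max info at theta = b = 1.69
I_max = a^2 / 4 = 1.84^2 / 4
= 3.3856 / 4
I_max = 0.8464

0.8464


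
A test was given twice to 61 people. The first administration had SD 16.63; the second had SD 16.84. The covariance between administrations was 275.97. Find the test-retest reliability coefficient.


r = cov(X,Y) / (SD_X * SD_Y)
r = 275.97 / (16.63 * 16.84)
r = 275.97 / 280.0492
r = 0.9854

0.9854


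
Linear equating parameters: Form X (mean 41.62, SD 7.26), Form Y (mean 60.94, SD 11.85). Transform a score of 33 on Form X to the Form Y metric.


slope = SD_Y / SD_X = 11.85 / 7.26 ~ 1.6322
intercept = mean_Y - slope * mean_X = 60.94 - (11.85 / 7.26) * 41.62 ~ -6.9935
Y = slope * X + intercept. To avoid rounding drift from the rounded slope/intercept, evaluate the equivalent form Y = mean_Y + SD_Y * (X - mean_X) / SD_X at full precision:
Y = 60.94 + 11.85 * (33 - 41.62) / 7.26
Y = 60.94 - 11.85 * 8.62 / 7.26
Y = 60.94 - 102.147 / 7.26
Y = 60.94 - 14.0698
Y = 46.8702

46.8702


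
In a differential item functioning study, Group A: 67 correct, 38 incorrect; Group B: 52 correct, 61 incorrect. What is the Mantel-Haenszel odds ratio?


Odds_A = 67/38 = 1.7632
Odds_B = 52/61 = 0.8525
OR = Odds_A / Odds_B = 1.7632 / 0.8525
Exactly, OR = (67 * 61) / (38 * 52) = 4087 / 1976
OR = 2.0683

2.0683


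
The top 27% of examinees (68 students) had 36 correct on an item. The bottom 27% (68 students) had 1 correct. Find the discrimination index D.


p_upper = 36/68 = 0.5294
p_lower = 1/68 = 0.0147
D = 0.5294 - 0.0147 = 0.5147

0.5147


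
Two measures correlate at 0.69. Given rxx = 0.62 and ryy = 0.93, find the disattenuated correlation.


r_corrected = rxy / sqrt(rxx * ryy)
= 0.69 / sqrt(0.62 * 0.93)
= 0.69 / sqrt(0.5766)
= 0.69 / 0.759342
r_corrected = 0.9087

0.9087


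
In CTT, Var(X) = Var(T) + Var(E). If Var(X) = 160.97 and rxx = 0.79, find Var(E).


var_true = rxx * var_obs = 0.79 * 160.97 = 127.1663
var_error = var_obs - var_true
var_error = 160.97 - 127.1663
var_error = 33.8037

33.8037


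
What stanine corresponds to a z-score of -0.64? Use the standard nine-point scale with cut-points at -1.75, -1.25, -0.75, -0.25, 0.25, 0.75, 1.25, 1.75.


Stanine boundaries: [-1.75, -1.25, -0.75, -0.25, 0.25, 0.75, 1.25, 1.75]
z = -0.64
Check each boundary:
  z >= -1.75 -> could be stanine 2
  z >= -1.25 -> could be stanine 3
  z >= -0.75 -> could be stanine 4
  z < -0.25
  z < 0.25
  z < 0.75
  z < 1.25
  z < 1.75
Highest qualifying boundary gives stanine = 4

4


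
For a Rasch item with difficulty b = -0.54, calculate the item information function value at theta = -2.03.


P = 1/(1+exp(-(-2.03--0.54))) = 0.1839
I = P*(1-P) = 0.1839 * 0.8161
I = 0.1501

0.1501


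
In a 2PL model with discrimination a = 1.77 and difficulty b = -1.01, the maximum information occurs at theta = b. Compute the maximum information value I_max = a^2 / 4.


For 2PL, max info at theta = b = -1.01
I_max = a^2 / 4 = 1.77^2 / 4
= 3.1329 / 4
I_max = 0.7832

0.7832


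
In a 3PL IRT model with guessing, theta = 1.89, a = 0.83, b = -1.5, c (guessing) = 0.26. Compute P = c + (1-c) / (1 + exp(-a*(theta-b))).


logit = 0.83*(1.89 - -1.5) = 2.8137
P* = 1/(1 + exp(-2.8137)) = 0.9434
P = 0.26 + (1 - 0.26) * 0.9434
P = 0.9581

0.9581


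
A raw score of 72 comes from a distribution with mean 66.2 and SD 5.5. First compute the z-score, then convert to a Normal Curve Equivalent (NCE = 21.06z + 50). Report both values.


z = (X - mean) / SD = (72 - 66.2) / 5.5
z = 5.8 / 5.5
z = 1.0545
NCE = NCE = 21.06z + 50
Carry z at full precision (z = 5.8 / 5.5) into the conversion:
NCE = 21.06 * (5.8 / 5.5) + 50 = 122.148 / 5.5 + 50
NCE = 22.2087 + 50
NCE = 72.2087

72.2087


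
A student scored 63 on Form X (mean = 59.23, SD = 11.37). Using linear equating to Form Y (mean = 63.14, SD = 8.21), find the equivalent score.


slope = SD_Y / SD_X = 8.21 / 11.37 ~ 0.7221
intercept = mean_Y - slope * mean_X = 63.14 - (8.21 / 11.37) * 59.23 ~ 20.3715
Y = slope * X + intercept. To avoid rounding drift from the rounded slope/intercept, evaluate the equivalent form Y = mean_Y + SD_Y * (X - mean_X) / SD_X at full precision:
Y = 63.14 + 8.21 * (63 - 59.23) / 11.37
Y = 63.14 + 8.21 * 3.77 / 11.37
Y = 63.14 + 30.9517 / 11.37
Y = 63.14 + 2.7222
Y = 65.8622

65.8622


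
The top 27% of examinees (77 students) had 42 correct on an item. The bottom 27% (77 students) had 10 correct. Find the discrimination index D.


p_upper = 42/77 = 0.5455
p_lower = 10/77 = 0.1299
D = 0.5455 - 0.1299 = 0.4156

0.4156


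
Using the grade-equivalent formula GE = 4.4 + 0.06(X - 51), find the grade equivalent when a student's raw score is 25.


raw - median = 25 - 51 = -26
slope * diff = 0.06 * -26 = -1.56
GE = 4.4 + -1.56
GE = 2.84

2.84


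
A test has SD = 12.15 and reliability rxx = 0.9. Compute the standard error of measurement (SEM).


SEM = SD * sqrt(1 - rxx)
SEM = 12.15 * sqrt(1 - 0.9)
SEM = 12.15 * sqrt(0.1) = 12.15 * 0.316228
SEM = 3.8422

3.8422


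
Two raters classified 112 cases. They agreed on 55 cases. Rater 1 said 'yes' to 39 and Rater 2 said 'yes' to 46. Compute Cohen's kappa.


P_o = 55/112 = 0.491071
P_e = (39*46 + 73*66) / 12544 = 0.527105
kappa = (P_o - P_e) / (1 - P_e)
kappa = (0.491071 - 0.527105) / (1 - 0.527105)
kappa = -0.0762

-0.0762


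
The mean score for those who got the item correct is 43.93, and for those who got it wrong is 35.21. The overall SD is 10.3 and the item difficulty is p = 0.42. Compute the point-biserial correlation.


q = 1 - p = 0.58
rpb = ((M1 - M0) / SD) * sqrt(p * q)
rpb = ((43.93 - 35.21) / 10.3) * sqrt(0.42 * 0.58)
rpb = 0.4178

0.4178


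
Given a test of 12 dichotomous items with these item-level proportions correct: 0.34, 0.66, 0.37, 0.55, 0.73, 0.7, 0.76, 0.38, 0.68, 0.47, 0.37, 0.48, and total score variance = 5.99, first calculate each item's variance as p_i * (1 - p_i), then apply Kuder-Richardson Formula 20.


For each item, compute p_i * q_i:
  Item 1: 0.34 * 0.66 = 0.2244
  Item 2: 0.66 * 0.34 = 0.2244
  Item 3: 0.37 * 0.63 = 0.2331
  Item 4: 0.55 * 0.45 = 0.2475
  Item 5: 0.73 * 0.27 = 0.1971
  Item 6: 0.7 * 0.3 = 0.21
  Item 7: 0.76 * 0.24 = 0.1824
  Item 8: 0.38 * 0.62 = 0.2356
  Item 9: 0.68 * 0.32 = 0.2176
  Item 10: 0.47 * 0.53 = 0.2491
  Item 11: 0.37 * 0.63 = 0.2331
  Item 12: 0.48 * 0.52 = 0.2496
Sum(p_i * q_i) = 0.2244 + 0.2244 + 0.2331 + 0.2475 + 0.1971 + 0.21 + 0.1824 + 0.2356 + 0.2176 + 0.2491 + 0.2331 + 0.2496 = 2.7039
KR-20 = (k/(k-1)) * (1 - Sum(p_i*q_i) / Var_total)
= (12/11) * (1 - 2.7039/5.99)
= 1.0909 * 0.5486
KR-20 = 0.5985

0.5985


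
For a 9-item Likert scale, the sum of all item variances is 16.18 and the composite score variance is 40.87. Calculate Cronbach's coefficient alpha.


alpha = (k/(k-1)) * (1 - sum(si^2)/s_total^2)
= (9/8) * (1 - 16.18/40.87)
alpha = 0.6796

0.6796


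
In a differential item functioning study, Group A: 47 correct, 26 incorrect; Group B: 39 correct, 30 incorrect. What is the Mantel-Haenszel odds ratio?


Odds_A = 47/26 = 1.8077
Odds_B = 39/30 = 1.3
OR = Odds_A / Odds_B = 1.8077 / 1.3
Exactly, OR = (47 * 30) / (26 * 39) = 1410 / 1014
OR = 1.3905

1.3905


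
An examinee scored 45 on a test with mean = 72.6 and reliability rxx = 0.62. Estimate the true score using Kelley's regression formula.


T_est = rxx * X + (1 - rxx) * mean
T_est = 0.62 * 45 + 0.38 * 72.6
T_est = 27.9 + 27.588
T_est = 55.488

55.488


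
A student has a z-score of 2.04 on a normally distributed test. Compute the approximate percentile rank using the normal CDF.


CDF(z) = 0.5 * (1 + erf(z/sqrt(2)))
erf(1.4425) = 0.9586
CDF = 0.9793
Percentile rank = 0.9793 * 100 = 97.93

97.93


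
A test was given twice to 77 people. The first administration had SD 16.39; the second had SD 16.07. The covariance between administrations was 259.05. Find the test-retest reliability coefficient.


r = cov(X,Y) / (SD_X * SD_Y)
r = 259.05 / (16.39 * 16.07)
r = 259.05 / 263.3873
r = 0.9835

0.9835


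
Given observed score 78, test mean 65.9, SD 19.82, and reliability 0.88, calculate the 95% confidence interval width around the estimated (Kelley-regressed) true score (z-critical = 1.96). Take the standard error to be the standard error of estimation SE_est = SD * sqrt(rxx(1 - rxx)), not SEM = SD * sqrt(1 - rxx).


True score estimate = 0.88*78 + 0.12*65.9 = 76.548
SE_est = SD * sqrt(rxx * (1 - rxx)) = 19.82 * sqrt(0.88 * 0.12) = 19.82 * sqrt(0.1056) = 6.440738
CI = T_est +/- z * SE_est, so width = 2 * z * SE_est = 2 * 1.96 * 6.440738
Width = 25.2477

25.2477


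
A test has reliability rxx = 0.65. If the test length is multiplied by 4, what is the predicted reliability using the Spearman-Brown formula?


r_new = (n * rxx) / (1 + (n-1) * rxx)
r_new = (4 * 0.65) / (1 + 3 * 0.65)
r_new = 2.6 / 2.95
r_new = 0.8814

0.8814


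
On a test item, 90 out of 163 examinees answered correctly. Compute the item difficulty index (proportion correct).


Item difficulty p = number correct / total examinees
p = 90 / 163
p = 0.5521

0.5521


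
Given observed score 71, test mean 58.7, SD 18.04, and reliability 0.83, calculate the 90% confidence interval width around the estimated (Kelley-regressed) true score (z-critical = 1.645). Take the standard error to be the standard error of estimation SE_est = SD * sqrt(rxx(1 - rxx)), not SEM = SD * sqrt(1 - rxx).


True score estimate = 0.83*71 + 0.17*58.7 = 68.909
SE_est = SD * sqrt(rxx * (1 - rxx)) = 18.04 * sqrt(0.83 * 0.17) = 18.04 * sqrt(0.1411) = 6.776416
CI = T_est +/- z * SE_est, so width = 2 * z * SE_est = 2 * 1.645 * 6.776416
Width = 22.2944

22.2944


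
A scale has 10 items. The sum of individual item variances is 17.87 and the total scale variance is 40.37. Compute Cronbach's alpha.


alpha = (k/(k-1)) * (1 - sum(si^2)/s_total^2)
= (10/9) * (1 - 17.87/40.37)
alpha = 0.6193

0.6193


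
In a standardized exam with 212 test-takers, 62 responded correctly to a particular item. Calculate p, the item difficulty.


Item difficulty p = number correct / total examinees
p = 62 / 212
p = 0.2925

0.2925


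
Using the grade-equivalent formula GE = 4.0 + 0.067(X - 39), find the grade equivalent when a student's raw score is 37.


raw - median = 37 - 39 = -2
slope * diff = 0.067 * -2 = -0.134
GE = 4.0 + -0.134
GE = 3.866

3.866


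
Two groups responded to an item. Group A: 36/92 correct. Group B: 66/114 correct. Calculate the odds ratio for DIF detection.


Odds_A = 36/56 = 0.6429
Odds_B = 66/48 = 1.375
OR = Odds_A / Odds_B = 0.6429 / 1.375
Exactly, OR = (36 * 48) / (56 * 66) = 1728 / 3696
OR = 0.4675

0.4675


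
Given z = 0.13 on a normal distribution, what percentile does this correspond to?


CDF(z) = 0.5 * (1 + erf(z/sqrt(2)))
erf(0.0919) = 0.1034
CDF = 0.5517
Percentile rank = 0.5517 * 100 = 55.17

55.17


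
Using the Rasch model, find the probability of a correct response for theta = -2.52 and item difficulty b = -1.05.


theta - b = -2.52 - -1.05 = -1.47
exp(-(theta - b)) = exp(1.47) = 4.3492
P = 1 / (1 + 4.3492)
P = 0.1869

0.1869


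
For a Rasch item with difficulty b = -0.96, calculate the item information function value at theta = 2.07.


P = 1/(1+exp(-(2.07--0.96))) = 0.9539
I = P*(1-P) = 0.9539 * 0.0461
I = 0.044

0.044


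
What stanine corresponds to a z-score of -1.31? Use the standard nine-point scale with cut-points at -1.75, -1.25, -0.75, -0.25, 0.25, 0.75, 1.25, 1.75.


Stanine boundaries: [-1.75, -1.25, -0.75, -0.25, 0.25, 0.75, 1.25, 1.75]
z = -1.31
Check each boundary:
  z >= -1.75 -> could be stanine 2
  z < -1.25
  z < -0.75
  z < -0.25
  z < 0.25
  z < 0.75
  z < 1.25
  z < 1.75
Highest qualifying boundary gives stanine = 2

2


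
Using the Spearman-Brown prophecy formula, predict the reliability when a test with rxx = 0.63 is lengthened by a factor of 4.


r_new = (n * rxx) / (1 + (n-1) * rxx)
r_new = (4 * 0.63) / (1 + 3 * 0.63)
r_new = 2.52 / 2.89
r_new = 0.872

0.872


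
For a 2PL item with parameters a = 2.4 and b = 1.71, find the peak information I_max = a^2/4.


For 2PL, max info at theta = b = 1.71
I_max = a^2 / 4 = 2.4^2 / 4
= 5.76 / 4
I_max = 1.44

1.44


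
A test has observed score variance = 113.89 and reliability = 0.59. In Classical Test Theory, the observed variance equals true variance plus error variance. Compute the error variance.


var_true = rxx * var_obs = 0.59 * 113.89 = 67.1951
var_error = var_obs - var_true
var_error = 113.89 - 67.1951
var_error = 46.6949

46.6949


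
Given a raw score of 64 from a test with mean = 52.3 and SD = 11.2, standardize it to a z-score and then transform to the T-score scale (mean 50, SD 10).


z = (X - mean) / SD = (64 - 52.3) / 11.2
z = 11.7 / 11.2
z = 1.0446
T-score = T = 50 + 10z
Carry z at full precision (z = 11.7 / 11.2) into the conversion:
T-score = 50 + 10 * (11.7 / 11.2) = 50 + 117 / 11.2
T-score = 50 + 10.4464
T-score = 60.4464

60.4464


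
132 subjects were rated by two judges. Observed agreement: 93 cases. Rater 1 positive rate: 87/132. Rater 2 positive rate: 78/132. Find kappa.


P_o = 93/132 = 0.704545
P_e = (87*78 + 45*54) / 17424 = 0.528926
kappa = (P_o - P_e) / (1 - P_e)
kappa = (0.704545 - 0.528926) / (1 - 0.528926)
kappa = 0.3728

0.3728


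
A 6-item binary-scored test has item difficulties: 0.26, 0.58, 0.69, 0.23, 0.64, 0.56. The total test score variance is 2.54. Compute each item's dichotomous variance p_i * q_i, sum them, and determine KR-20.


For each item, compute p_i * q_i:
  Item 1: 0.26 * 0.74 = 0.1924
  Item 2: 0.58 * 0.42 = 0.2436
  Item 3: 0.69 * 0.31 = 0.2139
  Item 4: 0.23 * 0.77 = 0.1771
  Item 5: 0.64 * 0.36 = 0.2304
  Item 6: 0.56 * 0.44 = 0.2464
Sum(p_i * q_i) = 0.1924 + 0.2436 + 0.2139 + 0.1771 + 0.2304 + 0.2464 = 1.3038
KR-20 = (k/(k-1)) * (1 - Sum(p_i*q_i) / Var_total)
= (6/5) * (1 - 1.3038/2.54)
= 1.2 * 0.4867
KR-20 = 0.584

0.584


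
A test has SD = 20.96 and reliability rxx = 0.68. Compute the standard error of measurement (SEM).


SEM = SD * sqrt(1 - rxx)
SEM = 20.96 * sqrt(1 - 0.68)
SEM = 20.96 * sqrt(0.32) = 20.96 * 0.565685
SEM = 11.8568

11.8568


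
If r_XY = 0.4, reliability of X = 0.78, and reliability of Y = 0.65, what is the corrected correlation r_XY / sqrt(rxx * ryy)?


r_corrected = rxy / sqrt(rxx * ryy)
= 0.4 / sqrt(0.78 * 0.65)
= 0.4 / sqrt(0.507)
= 0.4 / 0.712039
r_corrected = 0.5618

0.5618


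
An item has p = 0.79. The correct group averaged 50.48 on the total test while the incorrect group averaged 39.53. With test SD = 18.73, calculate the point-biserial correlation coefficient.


q = 1 - p = 0.21
rpb = ((M1 - M0) / SD) * sqrt(p * q)
rpb = ((50.48 - 39.53) / 18.73) * sqrt(0.79 * 0.21)
rpb = 0.2381

0.2381


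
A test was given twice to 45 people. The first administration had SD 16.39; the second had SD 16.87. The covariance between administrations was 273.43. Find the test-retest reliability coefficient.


r = cov(X,Y) / (SD_X * SD_Y)
r = 273.43 / (16.39 * 16.87)
r = 273.43 / 276.4993
r = 0.9889

0.9889


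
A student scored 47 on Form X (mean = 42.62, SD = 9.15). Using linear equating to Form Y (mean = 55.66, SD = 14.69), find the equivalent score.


slope = SD_Y / SD_X = 14.69 / 9.15 ~ 1.6055
intercept = mean_Y - slope * mean_X = 55.66 - (14.69 / 9.15) * 42.62 ~ -12.7649
Y = slope * X + intercept. To avoid rounding drift from the rounded slope/intercept, evaluate the equivalent form Y = mean_Y + SD_Y * (X - mean_X) / SD_X at full precision:
Y = 55.66 + 14.69 * (47 - 42.62) / 9.15
Y = 55.66 + 14.69 * 4.38 / 9.15
Y = 55.66 + 64.3422 / 9.15
Y = 55.66 + 7.0319
Y = 62.6919

62.6919


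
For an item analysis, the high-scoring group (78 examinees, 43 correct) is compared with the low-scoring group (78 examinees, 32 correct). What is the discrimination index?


p_upper = 43/78 = 0.5513
p_lower = 32/78 = 0.4103
D = 0.5513 - 0.4103 = 0.141

0.141


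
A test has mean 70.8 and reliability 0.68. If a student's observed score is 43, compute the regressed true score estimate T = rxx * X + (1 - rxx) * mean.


T_est = rxx * X + (1 - rxx) * mean
T_est = 0.68 * 43 + 0.32 * 70.8
T_est = 29.24 + 22.656
T_est = 51.896

51.896


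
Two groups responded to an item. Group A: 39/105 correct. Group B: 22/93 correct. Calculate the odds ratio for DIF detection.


Odds_A = 39/66 = 0.5909
Odds_B = 22/71 = 0.3099
OR = Odds_A / Odds_B = 0.5909 / 0.3099
Exactly, OR = (39 * 71) / (66 * 22) = 2769 / 1452
OR = 1.907

1.907


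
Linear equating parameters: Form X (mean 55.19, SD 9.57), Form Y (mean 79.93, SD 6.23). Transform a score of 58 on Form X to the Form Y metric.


slope = SD_Y / SD_X = 6.23 / 9.57 ~ 0.651
intercept = mean_Y - slope * mean_X = 79.93 - (6.23 / 9.57) * 55.19 ~ 44.0017
Y = slope * X + intercept. To avoid rounding drift from the rounded slope/intercept, evaluate the equivalent form Y = mean_Y + SD_Y * (X - mean_X) / SD_X at full precision:
Y = 79.93 + 6.23 * (58 - 55.19) / 9.57
Y = 79.93 + 6.23 * 2.81 / 9.57
Y = 79.93 + 17.5063 / 9.57
Y = 79.93 + 1.8293
Y = 81.7593

81.7593


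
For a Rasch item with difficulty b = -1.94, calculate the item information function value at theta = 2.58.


P = 1/(1+exp(-(2.58--1.94))) = 0.9892
I = P*(1-P) = 0.9892 * 0.0108
I = 0.0107

0.0107


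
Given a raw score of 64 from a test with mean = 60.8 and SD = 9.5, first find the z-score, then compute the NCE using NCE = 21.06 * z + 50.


z = (X - mean) / SD = (64 - 60.8) / 9.5
z = 3.2 / 9.5
z = 0.3368
NCE = NCE = 21.06z + 50
Carry z at full precision (z = 3.2 / 9.5) into the conversion:
NCE = 21.06 * (3.2 / 9.5) + 50 = 67.392 / 9.5 + 50
NCE = 7.0939 + 50
NCE = 57.0939

57.0939


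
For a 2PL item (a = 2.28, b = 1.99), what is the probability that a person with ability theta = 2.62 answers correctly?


a*(theta - b) = 2.28 * (2.62 - 1.99) = 1.4364
exp(-1.4364) = 0.2378
P = 1 / (1 + 0.2378)
P = 0.8079

0.8079


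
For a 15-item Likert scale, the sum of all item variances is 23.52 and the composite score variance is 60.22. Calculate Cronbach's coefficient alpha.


alpha = (k/(k-1)) * (1 - sum(si^2)/s_total^2)
= (15/14) * (1 - 23.52/60.22)
alpha = 0.653

0.653


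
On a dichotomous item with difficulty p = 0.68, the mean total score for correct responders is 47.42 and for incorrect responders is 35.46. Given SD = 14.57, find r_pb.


q = 1 - p = 0.32
rpb = ((M1 - M0) / SD) * sqrt(p * q)
rpb = ((47.42 - 35.46) / 14.57) * sqrt(0.68 * 0.32)
rpb = 0.3829

0.3829


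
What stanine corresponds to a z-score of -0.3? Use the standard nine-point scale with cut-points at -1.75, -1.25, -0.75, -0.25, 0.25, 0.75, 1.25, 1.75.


Stanine boundaries: [-1.75, -1.25, -0.75, -0.25, 0.25, 0.75, 1.25, 1.75]
z = -0.3
Check each boundary:
  z >= -1.75 -> could be stanine 2
  z >= -1.25 -> could be stanine 3
  z >= -0.75 -> could be stanine 4
  z < -0.25
  z < 0.25
  z < 0.75
  z < 1.25
  z < 1.75
Highest qualifying boundary gives stanine = 4

4


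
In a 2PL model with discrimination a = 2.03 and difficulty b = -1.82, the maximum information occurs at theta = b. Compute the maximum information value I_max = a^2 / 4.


For 2PL, max info at theta = b = -1.82
I_max = a^2 / 4 = 2.03^2 / 4
= 4.1209 / 4
I_max = 1.0302

1.0302


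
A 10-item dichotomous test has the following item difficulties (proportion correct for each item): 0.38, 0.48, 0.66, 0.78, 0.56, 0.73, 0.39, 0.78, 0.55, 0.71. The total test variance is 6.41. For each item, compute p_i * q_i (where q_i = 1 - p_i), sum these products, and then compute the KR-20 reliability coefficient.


For each item, compute p_i * q_i:
  Item 1: 0.38 * 0.62 = 0.2356
  Item 2: 0.48 * 0.52 = 0.2496
  Item 3: 0.66 * 0.34 = 0.2244
  Item 4: 0.78 * 0.22 = 0.1716
  Item 5: 0.56 * 0.44 = 0.2464
  Item 6: 0.73 * 0.27 = 0.1971
  Item 7: 0.39 * 0.61 = 0.2379
  Item 8: 0.78 * 0.22 = 0.1716
  Item 9: 0.55 * 0.45 = 0.2475
  Item 10: 0.71 * 0.29 = 0.2059
Sum(p_i * q_i) = 0.2356 + 0.2496 + 0.2244 + 0.1716 + 0.2464 + 0.1971 + 0.2379 + 0.1716 + 0.2475 + 0.2059 = 2.1876
KR-20 = (k/(k-1)) * (1 - Sum(p_i*q_i) / Var_total)
= (10/9) * (1 - 2.1876/6.41)
= 1.1111 * 0.6587
KR-20 = 0.7319

0.7319


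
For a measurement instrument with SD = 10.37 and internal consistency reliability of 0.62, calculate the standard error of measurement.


SEM = SD * sqrt(1 - rxx)
SEM = 10.37 * sqrt(1 - 0.62)
SEM = 10.37 * sqrt(0.38) = 10.37 * 0.616441
SEM = 6.3925

6.3925


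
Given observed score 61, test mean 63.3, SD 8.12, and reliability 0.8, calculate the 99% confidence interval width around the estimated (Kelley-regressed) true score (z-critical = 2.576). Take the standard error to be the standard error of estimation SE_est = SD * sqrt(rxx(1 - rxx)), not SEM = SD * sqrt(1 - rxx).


True score estimate = 0.8*61 + 0.2*63.3 = 61.46
SE_est = SD * sqrt(rxx * (1 - rxx)) = 8.12 * sqrt(0.8 * 0.2) = 8.12 * sqrt(0.16) = 3.248
CI = T_est +/- z * SE_est, so width = 2 * z * SE_est = 2 * 2.576 * 3.248
Width = 16.7337

16.7337


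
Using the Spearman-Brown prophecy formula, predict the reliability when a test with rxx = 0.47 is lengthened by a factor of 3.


r_new = (n * rxx) / (1 + (n-1) * rxx)
r_new = (3 * 0.47) / (1 + 2 * 0.47)
r_new = 1.41 / 1.94
r_new = 0.7268

0.7268


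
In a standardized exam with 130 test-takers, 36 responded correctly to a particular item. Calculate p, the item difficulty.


Item difficulty p = number correct / total examinees
p = 36 / 130
p = 0.2769

0.2769


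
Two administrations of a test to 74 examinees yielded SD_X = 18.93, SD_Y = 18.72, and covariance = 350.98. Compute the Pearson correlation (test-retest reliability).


r = cov(X,Y) / (SD_X * SD_Y)
r = 350.98 / (18.93 * 18.72)
r = 350.98 / 354.3696
r = 0.9904

0.9904


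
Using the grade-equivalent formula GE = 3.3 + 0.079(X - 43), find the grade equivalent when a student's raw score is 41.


raw - median = 41 - 43 = -2
slope * diff = 0.079 * -2 = -0.158
GE = 3.3 + -0.158
GE = 3.142

3.142


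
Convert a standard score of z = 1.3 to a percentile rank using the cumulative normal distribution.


CDF(z) = 0.5 * (1 + erf(z/sqrt(2)))
erf(0.9192) = 0.8064
CDF = 0.9032
Percentile rank = 0.9032 * 100 = 90.32

90.32


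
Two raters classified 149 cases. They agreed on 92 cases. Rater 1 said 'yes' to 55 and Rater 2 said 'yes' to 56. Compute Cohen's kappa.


P_o = 92/149 = 0.61745
P_e = (55*56 + 94*93) / 22201 = 0.532499
kappa = (P_o - P_e) / (1 - P_e)
kappa = (0.61745 - 0.532499) / (1 - 0.532499)
kappa = 0.1817

0.1817


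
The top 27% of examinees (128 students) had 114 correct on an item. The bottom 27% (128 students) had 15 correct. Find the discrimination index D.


p_upper = 114/128 = 0.8906
p_lower = 15/128 = 0.1172
D = 0.8906 - 0.1172 = 0.7734

0.7734


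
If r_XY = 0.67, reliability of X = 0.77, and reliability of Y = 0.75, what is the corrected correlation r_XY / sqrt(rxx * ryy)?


r_corrected = rxy / sqrt(rxx * ryy)
= 0.67 / sqrt(0.77 * 0.75)
= 0.67 / sqrt(0.5775)
= 0.67 / 0.759934
r_corrected = 0.8817

0.8817


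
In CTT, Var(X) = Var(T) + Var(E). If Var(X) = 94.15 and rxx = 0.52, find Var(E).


var_true = rxx * var_obs = 0.52 * 94.15 = 48.958
var_error = var_obs - var_true
var_error = 94.15 - 48.958
var_error = 45.192

45.192


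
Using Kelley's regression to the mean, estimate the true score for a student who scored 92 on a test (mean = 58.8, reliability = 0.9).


T_est = rxx * X + (1 - rxx) * mean
T_est = 0.9 * 92 + 0.1 * 58.8
T_est = 82.8 + 5.88
T_est = 88.68

88.68


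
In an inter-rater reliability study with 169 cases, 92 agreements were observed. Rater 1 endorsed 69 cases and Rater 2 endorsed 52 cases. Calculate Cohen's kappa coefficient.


P_o = 92/169 = 0.544379
P_e = (69*52 + 100*117) / 28561 = 0.535275
kappa = (P_o - P_e) / (1 - P_e)
kappa = (0.544379 - 0.535275) / (1 - 0.535275)
kappa = 0.0196

0.0196
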